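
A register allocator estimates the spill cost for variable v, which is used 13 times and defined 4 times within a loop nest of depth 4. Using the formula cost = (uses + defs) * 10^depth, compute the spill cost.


uses + defs = 13 + 4 = 17
10^4 = 10000
Spill cost = 17 * 10000 = 170000

170000


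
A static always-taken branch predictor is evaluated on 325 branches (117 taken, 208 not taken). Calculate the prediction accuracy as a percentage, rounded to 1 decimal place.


Predictor: always-taken
Correct predictions = 117
Accuracy = 117 / 325 * 100 = 36.0%

36.0


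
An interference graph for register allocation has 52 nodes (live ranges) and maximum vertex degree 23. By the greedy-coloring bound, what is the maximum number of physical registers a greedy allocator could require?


Greedy coloring never needs more than (max_degree + 1) colors: when coloring a vertex, at most max_degree neighbors are already colored.
Upper bound = 23 + 1 = 24

24


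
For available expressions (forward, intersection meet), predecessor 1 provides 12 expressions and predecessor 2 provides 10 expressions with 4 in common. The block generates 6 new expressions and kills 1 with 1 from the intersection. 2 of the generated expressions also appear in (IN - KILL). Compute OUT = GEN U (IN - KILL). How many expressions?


IN = intersection of predecessors = 4
IN - KILL = 4 - 1 = 3
|OUT| = |GEN| + |IN - KILL| - |GEN ∩ (IN - KILL)| = 6 + 3 - 2 = 7

7


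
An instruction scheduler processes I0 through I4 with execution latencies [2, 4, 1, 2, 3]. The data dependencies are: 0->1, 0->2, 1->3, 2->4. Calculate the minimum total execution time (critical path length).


Compute longest path through dependency graph: dist(Ik) = max over predecessors of dist + latency(Ik).
dist(I0) = latency 2 = 2
dist(I1) = dist(I0) + 4 = 2 + 4 = 6
dist(I2) = dist(I0) + 1 = 2 + 1 = 3
dist(I3) = dist(I1) + 2 = 6 + 2 = 8
dist(I4) = dist(I2) + 3 = 3 + 3 = 6
Critical path = max dist = 8

8


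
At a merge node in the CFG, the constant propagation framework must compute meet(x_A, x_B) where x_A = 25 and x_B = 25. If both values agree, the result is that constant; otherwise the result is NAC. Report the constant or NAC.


Meet operation: if both paths give the same constant, result is that constant; if they differ, result is NAC (not-a-constant).
Path A: 25, Path B: 25 -> equal
Result: constant -> 25

25


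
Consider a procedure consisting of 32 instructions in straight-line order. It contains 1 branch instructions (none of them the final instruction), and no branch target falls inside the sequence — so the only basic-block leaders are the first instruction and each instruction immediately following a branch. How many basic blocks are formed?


With no in-sequence branch targets, the leaders are the first instruction plus the instruction after each branch.
Number of basic blocks = branches + 1
= 1 + 1 = 2

2


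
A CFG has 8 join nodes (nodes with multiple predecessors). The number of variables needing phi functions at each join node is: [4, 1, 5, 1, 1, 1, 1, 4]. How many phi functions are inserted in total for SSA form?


Total phi functions = sum of phi functions at each join node
= 4 + 1 + 5 + 1 + 1 + 1 + 1 + 4 = 18

18


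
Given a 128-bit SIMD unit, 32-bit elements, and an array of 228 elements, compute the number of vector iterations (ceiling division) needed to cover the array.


Width = 128 / 32 = 4 elements per vector op
Iterations = ceil(228 / 4) = 57

57


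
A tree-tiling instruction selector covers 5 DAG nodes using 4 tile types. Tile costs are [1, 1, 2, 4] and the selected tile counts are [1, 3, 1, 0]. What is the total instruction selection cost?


Total cost = sum(count_i * cost_i)
= 1*1 + 3*1 + 1*2 + 0*4
= 6

6


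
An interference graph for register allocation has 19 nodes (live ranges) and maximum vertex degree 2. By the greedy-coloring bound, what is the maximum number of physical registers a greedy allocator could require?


Greedy coloring never needs more than (max_degree + 1) colors: when coloring a vertex, at most max_degree neighbors are already colored.
Upper bound = 2 + 1 = 3

3


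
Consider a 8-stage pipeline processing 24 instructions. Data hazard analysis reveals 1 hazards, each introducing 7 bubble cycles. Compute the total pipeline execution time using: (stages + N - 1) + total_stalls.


Base cycles = 8 + 24 - 1 = 31
Total stalls = 1 * 7 = 7
Total = 31 + 7 = 38

38


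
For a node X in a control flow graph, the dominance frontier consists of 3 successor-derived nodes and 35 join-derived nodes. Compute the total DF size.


DF(X) = direct successor contributions + join point contributions
= 3 + 35 = 38

38


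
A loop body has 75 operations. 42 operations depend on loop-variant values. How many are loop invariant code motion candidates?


Invariant candidates = total - loop-dependent
= 75 - 42 = 33

33


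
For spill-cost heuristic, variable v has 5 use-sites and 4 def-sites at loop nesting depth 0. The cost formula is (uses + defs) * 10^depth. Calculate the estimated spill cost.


uses + defs = 5 + 4 = 9
10^0 = 1
Spill cost = 9 * 1 = 9

9


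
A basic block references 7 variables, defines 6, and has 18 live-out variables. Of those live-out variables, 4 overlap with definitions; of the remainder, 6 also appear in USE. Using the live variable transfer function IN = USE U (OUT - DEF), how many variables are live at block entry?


OUT - DEF: 18 - 4 = 14
|IN| = |USE| + |OUT - DEF| - |USE ∩ (OUT - DEF)| = 7 + 14 - 6 = 15

15


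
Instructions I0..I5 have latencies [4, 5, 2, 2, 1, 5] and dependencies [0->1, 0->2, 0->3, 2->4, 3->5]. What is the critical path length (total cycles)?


Compute longest path through dependency graph: dist(Ik) = max over predecessors of dist + latency(Ik).
dist(I0) = latency 4 = 4
dist(I1) = dist(I0) + 5 = 4 + 5 = 9
dist(I2) = dist(I0) + 2 = 4 + 2 = 6
dist(I3) = dist(I0) + 2 = 4 + 2 = 6
dist(I4) = dist(I2) + 1 = 6 + 1 = 7
dist(I5) = dist(I3) + 5 = 6 + 5 = 11
Critical path = max dist = 11

11


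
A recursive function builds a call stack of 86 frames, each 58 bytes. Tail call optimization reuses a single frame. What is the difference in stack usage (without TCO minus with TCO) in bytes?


Without TCO: 86 * 58 = 4988 bytes
With TCO: reuse 1 frame = 58 bytes
Savings = 4988 - 58 = 4930

4930


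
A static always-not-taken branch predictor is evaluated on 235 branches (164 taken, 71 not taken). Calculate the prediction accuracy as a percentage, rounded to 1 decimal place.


Predictor: always-not-taken
Correct predictions = 71
Accuracy = 71 / 235 * 100 = 30.2%

30.2


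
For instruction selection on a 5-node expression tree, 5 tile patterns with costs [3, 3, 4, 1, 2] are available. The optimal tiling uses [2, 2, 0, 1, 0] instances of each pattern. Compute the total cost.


Total cost = sum(count_i * cost_i)
= 2*3 + 2*3 + 0*4 + 1*1 + 0*2
= 13

13


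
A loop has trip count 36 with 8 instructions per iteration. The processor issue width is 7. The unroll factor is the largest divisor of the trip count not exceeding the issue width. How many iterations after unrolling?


Largest divisor of 36 <= 7 is 6
New iterations = 36 / 6 = 6

6


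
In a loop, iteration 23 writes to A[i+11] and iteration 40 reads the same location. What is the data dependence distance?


Distance = read iteration - write iteration
= 40 - 23 = 17

17


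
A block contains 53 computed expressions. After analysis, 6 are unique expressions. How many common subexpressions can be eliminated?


CSE count = total expressions - unique expressions
= 53 - 6 = 47

47


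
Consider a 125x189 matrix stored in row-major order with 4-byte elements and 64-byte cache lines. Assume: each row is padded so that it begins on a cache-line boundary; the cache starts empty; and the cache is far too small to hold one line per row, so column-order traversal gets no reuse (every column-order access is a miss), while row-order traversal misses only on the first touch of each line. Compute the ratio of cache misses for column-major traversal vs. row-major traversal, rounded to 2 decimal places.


Each row occupies 189 * 4 = 756 bytes and starts on a line boundary, so it spans ceil(756 / 64) = 12 cache lines.
Row-major traversal misses (one per line touched): 125 * ceil(189 * 4 / 64) = 1500
Column-major traversal misses (no reuse, every access misses): 125 * 189 = 23625
Ratio = 23625 / 1500 = 15.75

15.75


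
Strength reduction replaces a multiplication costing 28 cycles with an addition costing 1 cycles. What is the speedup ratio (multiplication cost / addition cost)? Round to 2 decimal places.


Ratio = mult_cost / add_cost = 28 / 1 = 28.0

28.0


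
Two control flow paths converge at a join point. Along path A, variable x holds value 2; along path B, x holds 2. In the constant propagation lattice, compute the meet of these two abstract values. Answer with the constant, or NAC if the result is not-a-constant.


Meet operation: if both paths give the same constant, result is that constant; if they differ, result is NAC (not-a-constant).
Path A: 2, Path B: 2 -> equal
Result: constant -> 2

2


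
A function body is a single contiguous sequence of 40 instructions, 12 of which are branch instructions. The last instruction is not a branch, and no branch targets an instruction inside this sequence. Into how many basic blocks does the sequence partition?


With no in-sequence branch targets, the leaders are the first instruction plus the instruction after each branch.
Number of basic blocks = branches + 1
= 12 + 1 = 13

13


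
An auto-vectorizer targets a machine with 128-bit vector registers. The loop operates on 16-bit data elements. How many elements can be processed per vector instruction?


Width = SIMD bits / data type bits
= 128 / 16 = 8

8


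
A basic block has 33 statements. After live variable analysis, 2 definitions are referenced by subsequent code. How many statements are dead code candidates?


Dead code = total statements - live definitions
= 33 - 2 = 31

31


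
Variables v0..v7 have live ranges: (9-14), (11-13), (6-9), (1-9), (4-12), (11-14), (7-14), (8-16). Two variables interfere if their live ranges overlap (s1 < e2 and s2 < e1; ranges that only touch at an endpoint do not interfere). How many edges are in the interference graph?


Check all pairs for overlapping intervals.
Two intervals (s1,e1) and (s2,e2) overlap if s1 < e2 and s2 < e1.
v0 (9-14) vs v1..v7: overlaps v1, v4, v5, v6, v7 -> 5
v1 (11-13) vs v2..v7: overlaps v4, v5, v6, v7 -> 4
v2 (6-9) vs v3..v7: overlaps v3, v4, v6, v7 -> 4
v3 (1-9) vs v4..v7: overlaps v4, v6, v7 -> 3
v4 (4-12) vs v5..v7: overlaps v5, v6, v7 -> 3
v5 (11-14) vs v6..v7: overlaps v6, v7 -> 2
v6 (7-14) vs v7: overlaps v7 -> 1
Total overlapping pairs = 5 + 4 + 4 + 3 + 3 + 2 + 1 = 22

22


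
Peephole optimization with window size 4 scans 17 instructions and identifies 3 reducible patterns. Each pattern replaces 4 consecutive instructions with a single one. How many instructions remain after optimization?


Each match removes 3 instructions.
Total removed = 3 * 3 = 9
Remaining = 17 - 9 = 8

8


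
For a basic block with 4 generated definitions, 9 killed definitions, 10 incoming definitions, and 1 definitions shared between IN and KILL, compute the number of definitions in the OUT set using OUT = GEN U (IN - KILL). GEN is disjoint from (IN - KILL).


IN - KILL: 10 - 1 = 9 surviving definitions
OUT = GEN + surviving = 4 + 9 = 13

13


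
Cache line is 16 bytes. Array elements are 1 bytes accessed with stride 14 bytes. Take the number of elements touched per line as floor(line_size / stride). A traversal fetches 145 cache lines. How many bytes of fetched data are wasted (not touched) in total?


Elements per line = floor(16 / 14) = 1
Bytes used per line = 1 * 1 = 1
Wasted per line = 16 - 1 = 15
Total wasted = 15 * 145 = 2175

2175


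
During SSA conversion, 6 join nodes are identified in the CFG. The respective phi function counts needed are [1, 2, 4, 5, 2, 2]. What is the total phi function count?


Total phi functions = sum of phi functions at each join node
= 1 + 2 + 4 + 5 + 2 + 2 = 16

16


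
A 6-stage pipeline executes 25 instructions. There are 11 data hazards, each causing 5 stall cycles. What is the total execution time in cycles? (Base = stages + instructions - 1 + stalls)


Base cycles = 6 + 25 - 1 = 30
Total stalls = 11 * 5 = 55
Total = 30 + 55 = 85

85


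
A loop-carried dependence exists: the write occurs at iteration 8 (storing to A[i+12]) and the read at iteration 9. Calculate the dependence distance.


Distance = read iteration - write iteration
= 9 - 8 = 1

1


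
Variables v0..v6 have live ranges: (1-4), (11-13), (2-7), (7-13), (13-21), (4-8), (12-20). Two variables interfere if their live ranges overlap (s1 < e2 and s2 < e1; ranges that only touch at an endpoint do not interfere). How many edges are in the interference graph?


Check all pairs for overlapping intervals.
Two intervals (s1,e1) and (s2,e2) overlap if s1 < e2 and s2 < e1.
v0 (1-4) vs v1..v6: overlaps v2 -> 1
v1 (11-13) vs v2..v6: overlaps v3, v6 -> 2
v2 (2-7) vs v3..v6: overlaps v5 -> 1
v3 (7-13) vs v4..v6: overlaps v5, v6 -> 2
v4 (13-21) vs v5..v6: overlaps v6 -> 1
v5 (4-8) vs v6: overlaps none -> 0
Total overlapping pairs = 1 + 2 + 1 + 2 + 1 + 0 = 7

7


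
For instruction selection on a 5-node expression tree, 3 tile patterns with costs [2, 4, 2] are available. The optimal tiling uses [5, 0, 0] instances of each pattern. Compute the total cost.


Total cost = sum(count_i * cost_i)
= 5*2 + 0*4 + 0*2
= 10

10


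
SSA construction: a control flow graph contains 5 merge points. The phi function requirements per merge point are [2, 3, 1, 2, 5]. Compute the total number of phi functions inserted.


Total phi functions = sum of phi functions at each join node
= 2 + 3 + 1 + 2 + 5 = 13

13


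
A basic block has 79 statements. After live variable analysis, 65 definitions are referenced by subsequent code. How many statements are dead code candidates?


Dead code = total statements - live definitions
= 79 - 65 = 14

14


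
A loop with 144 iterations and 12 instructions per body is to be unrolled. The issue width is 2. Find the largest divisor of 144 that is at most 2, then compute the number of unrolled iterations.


Largest divisor of 144 <= 2 is 2
New iterations = 144 / 2 = 72

72


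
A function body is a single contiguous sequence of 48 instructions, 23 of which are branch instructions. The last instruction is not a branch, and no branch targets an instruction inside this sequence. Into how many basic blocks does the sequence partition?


With no in-sequence branch targets, the leaders are the first instruction plus the instruction after each branch.
Number of basic blocks = branches + 1
= 23 + 1 = 24

24


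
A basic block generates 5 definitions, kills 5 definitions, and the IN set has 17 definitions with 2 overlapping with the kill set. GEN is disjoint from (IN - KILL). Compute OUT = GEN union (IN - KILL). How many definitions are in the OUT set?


IN - KILL: 17 - 2 = 15 surviving definitions
OUT = GEN + surviving = 5 + 15 = 20

20


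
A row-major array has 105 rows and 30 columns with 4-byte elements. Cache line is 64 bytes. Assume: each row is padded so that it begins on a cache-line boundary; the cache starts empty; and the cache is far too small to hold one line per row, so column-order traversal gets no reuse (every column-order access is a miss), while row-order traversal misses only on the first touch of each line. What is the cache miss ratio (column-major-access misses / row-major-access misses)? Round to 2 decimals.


Each row occupies 30 * 4 = 120 bytes and starts on a line boundary, so it spans ceil(120 / 64) = 2 cache lines.
Row-major traversal misses (one per line touched): 105 * ceil(30 * 4 / 64) = 210
Column-major traversal misses (no reuse, every access misses): 105 * 30 = 3150
Ratio = 3150 / 210 = 15.0

15.0


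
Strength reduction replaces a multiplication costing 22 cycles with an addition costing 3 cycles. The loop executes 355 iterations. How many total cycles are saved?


Per-iteration saving = 22 - 3 = 19
Total saved = 355 * 19 = 6745

6745


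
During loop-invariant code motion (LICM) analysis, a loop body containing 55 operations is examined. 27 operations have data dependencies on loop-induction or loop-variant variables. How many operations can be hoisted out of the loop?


Invariant candidates = total - loop-dependent
= 55 - 27 = 28

28


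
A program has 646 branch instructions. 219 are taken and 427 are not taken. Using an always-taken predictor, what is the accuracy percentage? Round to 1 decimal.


Predictor: always-taken
Correct predictions = 219
Accuracy = 219 / 646 * 100 = 33.9%

33.9


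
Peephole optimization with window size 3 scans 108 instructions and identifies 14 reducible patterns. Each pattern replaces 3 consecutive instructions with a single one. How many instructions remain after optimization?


Each match removes 2 instructions.
Total removed = 14 * 2 = 28
Remaining = 108 - 28 = 80

80


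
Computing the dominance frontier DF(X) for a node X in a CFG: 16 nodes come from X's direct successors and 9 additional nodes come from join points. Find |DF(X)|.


DF(X) = direct successor contributions + join point contributions
= 16 + 9 = 25

25


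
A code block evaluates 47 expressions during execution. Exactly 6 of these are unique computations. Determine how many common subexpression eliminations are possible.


CSE count = total expressions - unique expressions
= 47 - 6 = 41

41


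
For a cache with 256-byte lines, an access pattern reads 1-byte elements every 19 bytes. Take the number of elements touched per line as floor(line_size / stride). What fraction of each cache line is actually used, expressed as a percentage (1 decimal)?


Elements per cache line = floor(256 / 19) = 13
Bytes used = 13 * 1 = 13
Utilization = 13 / 256 * 100 = 5.1%

5.1


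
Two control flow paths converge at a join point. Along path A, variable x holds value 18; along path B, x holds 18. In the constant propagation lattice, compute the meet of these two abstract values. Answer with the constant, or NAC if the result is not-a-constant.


Meet operation: if both paths give the same constant, result is that constant; if they differ, result is NAC (not-a-constant).
Path A: 18, Path B: 18 -> equal
Result: constant -> 18

18


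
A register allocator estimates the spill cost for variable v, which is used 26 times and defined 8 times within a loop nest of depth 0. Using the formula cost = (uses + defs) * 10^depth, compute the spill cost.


uses + defs = 26 + 8 = 34
10^0 = 1
Spill cost = 34 * 1 = 34

34


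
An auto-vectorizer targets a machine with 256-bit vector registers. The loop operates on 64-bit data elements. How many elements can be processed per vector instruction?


Width = SIMD bits / data type bits
= 256 / 64 = 4

4


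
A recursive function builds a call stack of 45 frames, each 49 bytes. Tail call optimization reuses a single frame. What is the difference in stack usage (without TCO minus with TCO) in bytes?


Without TCO: 45 * 49 = 2205 bytes
With TCO: reuse 1 frame = 49 bytes
Savings = 2205 - 49 = 2156

2156


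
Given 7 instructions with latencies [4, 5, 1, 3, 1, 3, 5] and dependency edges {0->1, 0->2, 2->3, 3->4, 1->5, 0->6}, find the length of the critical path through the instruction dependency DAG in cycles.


Compute longest path through dependency graph: dist(Ik) = max over predecessors of dist + latency(Ik).
dist(I0) = latency 4 = 4
dist(I1) = dist(I0) + 5 = 4 + 5 = 9
dist(I2) = dist(I0) + 1 = 4 + 1 = 5
dist(I3) = dist(I2) + 3 = 5 + 3 = 8
dist(I4) = dist(I3) + 1 = 8 + 1 = 9
dist(I5) = dist(I1) + 3 = 9 + 3 = 12
dist(I6) = dist(I0) + 5 = 4 + 5 = 9
Critical path = max dist = 12

12


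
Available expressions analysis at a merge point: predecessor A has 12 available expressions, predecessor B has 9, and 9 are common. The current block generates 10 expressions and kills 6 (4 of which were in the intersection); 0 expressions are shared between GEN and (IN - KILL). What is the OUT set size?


IN = intersection of predecessors = 9
IN - KILL = 9 - 4 = 5
|OUT| = |GEN| + |IN - KILL| - |GEN ∩ (IN - KILL)| = 10 + 5 - 0 = 15

15


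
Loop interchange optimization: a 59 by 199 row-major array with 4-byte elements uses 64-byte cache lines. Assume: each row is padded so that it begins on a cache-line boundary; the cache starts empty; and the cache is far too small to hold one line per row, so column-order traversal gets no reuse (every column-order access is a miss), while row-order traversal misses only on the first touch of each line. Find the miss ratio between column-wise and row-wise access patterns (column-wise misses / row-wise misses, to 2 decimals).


Each row occupies 199 * 4 = 796 bytes and starts on a line boundary, so it spans ceil(796 / 64) = 13 cache lines.
Row-major traversal misses (one per line touched): 59 * ceil(199 * 4 / 64) = 767
Column-major traversal misses (no reuse, every access misses): 59 * 199 = 11741
Ratio = 11741 / 767 = 15.31

15.31


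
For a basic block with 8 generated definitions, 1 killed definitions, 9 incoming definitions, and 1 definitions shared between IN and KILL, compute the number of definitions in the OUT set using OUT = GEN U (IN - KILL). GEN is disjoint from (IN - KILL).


IN - KILL: 9 - 1 = 8 surviving definitions
OUT = GEN + surviving = 8 + 8 = 16

16


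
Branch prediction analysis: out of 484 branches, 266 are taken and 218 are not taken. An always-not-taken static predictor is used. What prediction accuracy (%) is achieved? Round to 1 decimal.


Predictor: always-not-taken
Correct predictions = 218
Accuracy = 218 / 484 * 100 = 45.0%

45.0


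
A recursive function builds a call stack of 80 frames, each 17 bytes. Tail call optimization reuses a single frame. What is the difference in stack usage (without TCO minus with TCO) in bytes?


Without TCO: 80 * 17 = 1360 bytes
With TCO: reuse 1 frame = 17 bytes
Savings = 1360 - 17 = 1343

1343


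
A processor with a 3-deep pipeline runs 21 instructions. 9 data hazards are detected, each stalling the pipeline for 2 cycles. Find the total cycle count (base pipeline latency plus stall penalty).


Base cycles = 3 + 21 - 1 = 23
Total stalls = 9 * 2 = 18
Total = 23 + 18 = 41

41


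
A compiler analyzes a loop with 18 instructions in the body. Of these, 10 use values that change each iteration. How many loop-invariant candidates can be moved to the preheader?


Invariant candidates = total - loop-dependent
= 18 - 10 = 8

8


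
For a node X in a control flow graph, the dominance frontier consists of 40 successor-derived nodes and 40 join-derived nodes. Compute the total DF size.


DF(X) = direct successor contributions + join point contributions
= 40 + 40 = 80

80


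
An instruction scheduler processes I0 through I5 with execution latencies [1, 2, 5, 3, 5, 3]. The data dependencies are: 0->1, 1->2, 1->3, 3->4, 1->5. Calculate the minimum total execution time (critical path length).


Compute longest path through dependency graph: dist(Ik) = max over predecessors of dist + latency(Ik).
dist(I0) = latency 1 = 1
dist(I1) = dist(I0) + 2 = 1 + 2 = 3
dist(I2) = dist(I1) + 5 = 3 + 5 = 8
dist(I3) = dist(I1) + 3 = 3 + 3 = 6
dist(I4) = dist(I3) + 5 = 6 + 5 = 11
dist(I5) = dist(I1) + 3 = 3 + 3 = 6
Critical path = max dist = 11

11


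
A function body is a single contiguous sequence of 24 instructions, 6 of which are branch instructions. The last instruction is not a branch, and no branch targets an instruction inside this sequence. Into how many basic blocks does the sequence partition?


With no in-sequence branch targets, the leaders are the first instruction plus the instruction after each branch.
Number of basic blocks = branches + 1
= 6 + 1 = 7

7


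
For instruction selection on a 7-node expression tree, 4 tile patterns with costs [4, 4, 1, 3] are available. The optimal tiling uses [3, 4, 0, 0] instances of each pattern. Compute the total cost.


Total cost = sum(count_i * cost_i)
= 3*4 + 4*4 + 0*1 + 0*3
= 28

28


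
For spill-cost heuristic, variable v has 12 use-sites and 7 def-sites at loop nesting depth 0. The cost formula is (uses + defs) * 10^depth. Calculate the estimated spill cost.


uses + defs = 12 + 7 = 19
10^0 = 1
Spill cost = 19 * 1 = 19

19


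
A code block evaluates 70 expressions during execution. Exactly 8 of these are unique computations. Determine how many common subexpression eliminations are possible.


CSE count = total expressions - unique expressions
= 70 - 8 = 62

62


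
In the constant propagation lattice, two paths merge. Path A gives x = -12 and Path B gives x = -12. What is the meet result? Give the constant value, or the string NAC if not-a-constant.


Meet operation: if both paths give the same constant, result is that constant; if they differ, result is NAC (not-a-constant).
Path A: -12, Path B: -12 -> equal
Result: constant -> -12

-12


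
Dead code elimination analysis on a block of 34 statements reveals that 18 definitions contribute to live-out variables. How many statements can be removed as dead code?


Dead code = total statements - live definitions
= 34 - 18 = 16

16


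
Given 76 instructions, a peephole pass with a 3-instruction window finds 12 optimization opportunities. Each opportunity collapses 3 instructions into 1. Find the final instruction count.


Each match removes 2 instructions.
Total removed = 12 * 2 = 24
Remaining = 76 - 24 = 52

52


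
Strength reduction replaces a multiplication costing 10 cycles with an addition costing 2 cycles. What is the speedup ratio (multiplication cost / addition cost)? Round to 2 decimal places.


Ratio = mult_cost / add_cost = 10 / 2 = 5.0

5.0


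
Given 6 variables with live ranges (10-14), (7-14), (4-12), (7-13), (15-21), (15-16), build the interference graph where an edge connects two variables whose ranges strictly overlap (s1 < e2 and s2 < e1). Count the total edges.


Check all pairs for overlapping intervals.
Two intervals (s1,e1) and (s2,e2) overlap if s1 < e2 and s2 < e1.
v0 (10-14) vs v1..v5: overlaps v1, v2, v3 -> 3
v1 (7-14) vs v2..v5: overlaps v2, v3 -> 2
v2 (4-12) vs v3..v5: overlaps v3 -> 1
v3 (7-13) vs v4..v5: overlaps none -> 0
v4 (15-21) vs v5: overlaps v5 -> 1
Total overlapping pairs = 3 + 2 + 1 + 0 + 1 = 7

7


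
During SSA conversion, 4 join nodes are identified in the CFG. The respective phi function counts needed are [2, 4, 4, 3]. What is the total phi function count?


Total phi functions = sum of phi functions at each join node
= 2 + 4 + 4 + 3 = 13

13


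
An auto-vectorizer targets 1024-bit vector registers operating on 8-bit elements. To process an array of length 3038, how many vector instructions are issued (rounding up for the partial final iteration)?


Width = 1024 / 8 = 128 elements per vector op
Iterations = ceil(3038 / 128) = 24

24


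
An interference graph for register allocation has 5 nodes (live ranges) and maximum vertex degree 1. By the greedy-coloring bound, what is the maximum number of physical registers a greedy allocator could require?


Greedy coloring never needs more than (max_degree + 1) colors: when coloring a vertex, at most max_degree neighbors are already colored.
Upper bound = 1 + 1 = 2

2


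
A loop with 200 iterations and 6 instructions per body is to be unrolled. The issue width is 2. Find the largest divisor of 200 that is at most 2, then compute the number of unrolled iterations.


Largest divisor of 200 <= 2 is 2
New iterations = 200 / 2 = 100

100


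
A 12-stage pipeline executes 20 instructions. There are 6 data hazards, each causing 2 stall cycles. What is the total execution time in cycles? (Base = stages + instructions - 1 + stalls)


Base cycles = 12 + 20 - 1 = 31
Total stalls = 6 * 2 = 12
Total = 31 + 12 = 43

43


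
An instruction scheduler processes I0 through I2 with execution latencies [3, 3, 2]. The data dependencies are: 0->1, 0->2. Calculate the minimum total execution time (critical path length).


Compute longest path through dependency graph: dist(Ik) = max over predecessors of dist + latency(Ik).
dist(I0) = latency 3 = 3
dist(I1) = dist(I0) + 3 = 3 + 3 = 6
dist(I2) = dist(I0) + 2 = 3 + 2 = 5
Critical path = max dist = 6

6


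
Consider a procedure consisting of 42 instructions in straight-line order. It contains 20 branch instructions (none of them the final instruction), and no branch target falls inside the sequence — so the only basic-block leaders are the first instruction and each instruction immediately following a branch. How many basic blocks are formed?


With no in-sequence branch targets, the leaders are the first instruction plus the instruction after each branch.
Number of basic blocks = branches + 1
= 20 + 1 = 21

21


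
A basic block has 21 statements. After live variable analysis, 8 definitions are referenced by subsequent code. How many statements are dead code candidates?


Dead code = total statements - live definitions
= 21 - 8 = 13

13


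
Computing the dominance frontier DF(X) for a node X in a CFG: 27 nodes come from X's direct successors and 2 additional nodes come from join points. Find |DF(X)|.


DF(X) = direct successor contributions + join point contributions
= 27 + 2 = 29

29


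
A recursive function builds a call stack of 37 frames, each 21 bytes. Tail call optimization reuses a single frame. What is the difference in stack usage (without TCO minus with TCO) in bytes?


Without TCO: 37 * 21 = 777 bytes
With TCO: reuse 1 frame = 21 bytes
Savings = 777 - 21 = 756

756


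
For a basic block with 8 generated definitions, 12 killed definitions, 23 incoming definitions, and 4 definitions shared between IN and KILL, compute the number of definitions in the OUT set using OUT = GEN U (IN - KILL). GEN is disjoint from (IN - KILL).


IN - KILL: 23 - 4 = 19 surviving definitions
OUT = GEN + surviving = 8 + 19 = 27

27


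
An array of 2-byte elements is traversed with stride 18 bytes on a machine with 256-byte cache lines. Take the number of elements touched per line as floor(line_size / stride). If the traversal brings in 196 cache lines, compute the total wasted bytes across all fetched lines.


Elements per line = floor(256 / 18) = 14
Bytes used per line = 14 * 2 = 28
Wasted per line = 256 - 28 = 228
Total wasted = 228 * 196 = 44688

44688


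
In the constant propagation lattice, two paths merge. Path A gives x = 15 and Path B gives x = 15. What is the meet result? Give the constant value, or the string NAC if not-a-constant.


Meet operation: if both paths give the same constant, result is that constant; if they differ, result is NAC (not-a-constant).
Path A: 15, Path B: 15 -> equal
Result: constant -> 15

15


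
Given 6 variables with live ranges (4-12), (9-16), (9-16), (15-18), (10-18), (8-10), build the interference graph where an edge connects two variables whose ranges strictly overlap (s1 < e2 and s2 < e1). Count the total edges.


Check all pairs for overlapping intervals.
Two intervals (s1,e1) and (s2,e2) overlap if s1 < e2 and s2 < e1.
v0 (4-12) vs v1..v5: overlaps v1, v2, v4, v5 -> 4
v1 (9-16) vs v2..v5: overlaps v2, v3, v4, v5 -> 4
v2 (9-16) vs v3..v5: overlaps v3, v4, v5 -> 3
v3 (15-18) vs v4..v5: overlaps v4 -> 1
v4 (10-18) vs v5: overlaps none -> 0
Total overlapping pairs = 4 + 4 + 3 + 1 + 0 = 12

12


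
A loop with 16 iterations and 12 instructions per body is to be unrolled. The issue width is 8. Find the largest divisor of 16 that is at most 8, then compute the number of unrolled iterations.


Largest divisor of 16 <= 8 is 8
New iterations = 16 / 8 = 2

2


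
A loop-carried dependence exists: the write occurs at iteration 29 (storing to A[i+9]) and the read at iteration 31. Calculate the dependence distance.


Distance = read iteration - write iteration
= 31 - 29 = 2

2


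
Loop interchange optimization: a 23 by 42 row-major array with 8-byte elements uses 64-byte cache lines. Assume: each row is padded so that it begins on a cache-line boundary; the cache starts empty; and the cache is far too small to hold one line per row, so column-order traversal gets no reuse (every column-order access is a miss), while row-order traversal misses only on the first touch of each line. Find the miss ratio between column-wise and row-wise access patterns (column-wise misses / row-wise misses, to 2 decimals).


Each row occupies 42 * 8 = 336 bytes and starts on a line boundary, so it spans ceil(336 / 64) = 6 cache lines.
Row-major traversal misses (one per line touched): 23 * ceil(42 * 8 / 64) = 138
Column-major traversal misses (no reuse, every access misses): 23 * 42 = 966
Ratio = 966 / 138 = 7.0

7.0


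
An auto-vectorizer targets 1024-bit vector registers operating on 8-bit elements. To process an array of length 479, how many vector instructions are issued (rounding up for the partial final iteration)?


Width = 1024 / 8 = 128 elements per vector op
Iterations = ceil(479 / 128) = 4

4


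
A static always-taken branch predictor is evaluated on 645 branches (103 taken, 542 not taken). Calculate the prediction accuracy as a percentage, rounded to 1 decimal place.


Predictor: always-taken
Correct predictions = 103
Accuracy = 103 / 645 * 100 = 16.0%

16.0


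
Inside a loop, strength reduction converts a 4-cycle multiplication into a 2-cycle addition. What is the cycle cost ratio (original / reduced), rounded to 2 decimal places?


Ratio = mult_cost / add_cost = 4 / 2 = 2.0

2.0


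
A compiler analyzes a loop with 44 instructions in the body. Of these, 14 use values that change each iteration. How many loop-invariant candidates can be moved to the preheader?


Invariant candidates = total - loop-dependent
= 44 - 14 = 30

30


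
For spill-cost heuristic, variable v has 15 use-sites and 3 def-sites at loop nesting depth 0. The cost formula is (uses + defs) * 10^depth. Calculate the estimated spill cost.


uses + defs = 15 + 3 = 18
10^0 = 1
Spill cost = 18 * 1 = 18

18


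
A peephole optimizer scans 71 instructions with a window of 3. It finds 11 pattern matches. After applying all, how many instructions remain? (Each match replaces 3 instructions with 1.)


Each match removes 2 instructions.
Total removed = 11 * 2 = 22
Remaining = 71 - 22 = 49

49


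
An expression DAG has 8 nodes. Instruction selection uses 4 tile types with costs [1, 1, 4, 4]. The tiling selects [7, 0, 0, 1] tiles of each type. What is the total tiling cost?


Total cost = sum(count_i * cost_i)
= 7*1 + 0*1 + 0*4 + 1*4
= 11

11


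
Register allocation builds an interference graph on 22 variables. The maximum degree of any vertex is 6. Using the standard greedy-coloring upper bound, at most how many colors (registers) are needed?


Greedy coloring never needs more than (max_degree + 1) colors: when coloring a vertex, at most max_degree neighbors are already colored.
Upper bound = 6 + 1 = 7

7


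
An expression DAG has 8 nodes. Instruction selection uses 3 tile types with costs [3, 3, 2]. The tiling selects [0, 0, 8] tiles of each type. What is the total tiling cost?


Total cost = sum(count_i * cost_i)
= 0*3 + 0*3 + 8*2
= 16

16


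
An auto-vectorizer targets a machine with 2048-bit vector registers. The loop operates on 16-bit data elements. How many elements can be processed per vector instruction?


Width = SIMD bits / data type bits
= 2048 / 16 = 128

128


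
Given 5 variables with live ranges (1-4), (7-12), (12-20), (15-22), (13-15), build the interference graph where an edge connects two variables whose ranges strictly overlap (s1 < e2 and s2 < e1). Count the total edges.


Check all pairs for overlapping intervals.
Two intervals (s1,e1) and (s2,e2) overlap if s1 < e2 and s2 < e1.
v0 (1-4) vs v1..v4: overlaps none -> 0
v1 (7-12) vs v2..v4: overlaps none -> 0
v2 (12-20) vs v3..v4: overlaps v3, v4 -> 2
v3 (15-22) vs v4: overlaps none -> 0
Total overlapping pairs = 0 + 0 + 2 + 0 = 2

2


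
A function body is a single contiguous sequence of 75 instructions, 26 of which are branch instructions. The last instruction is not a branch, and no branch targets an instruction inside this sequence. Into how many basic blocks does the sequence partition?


With no in-sequence branch targets, the leaders are the first instruction plus the instruction after each branch.
Number of basic blocks = branches + 1
= 26 + 1 = 27

27


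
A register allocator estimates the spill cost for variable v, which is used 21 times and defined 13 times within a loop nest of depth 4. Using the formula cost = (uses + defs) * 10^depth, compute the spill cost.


uses + defs = 21 + 13 = 34
10^4 = 10000
Spill cost = 34 * 10000 = 340000

340000


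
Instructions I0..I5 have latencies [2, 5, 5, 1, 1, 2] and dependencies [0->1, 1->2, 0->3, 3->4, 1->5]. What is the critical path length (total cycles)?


Compute longest path through dependency graph: dist(Ik) = max over predecessors of dist + latency(Ik).
dist(I0) = latency 2 = 2
dist(I1) = dist(I0) + 5 = 2 + 5 = 7
dist(I2) = dist(I1) + 5 = 7 + 5 = 12
dist(I3) = dist(I0) + 1 = 2 + 1 = 3
dist(I4) = dist(I3) + 1 = 3 + 1 = 4
dist(I5) = dist(I1) + 2 = 7 + 2 = 9
Critical path = max dist = 12

12


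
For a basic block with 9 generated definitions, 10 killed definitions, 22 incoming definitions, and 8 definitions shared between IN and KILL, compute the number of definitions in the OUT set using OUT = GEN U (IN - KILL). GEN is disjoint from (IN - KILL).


IN - KILL: 22 - 8 = 14 surviving definitions
OUT = GEN + surviving = 9 + 14 = 23

23


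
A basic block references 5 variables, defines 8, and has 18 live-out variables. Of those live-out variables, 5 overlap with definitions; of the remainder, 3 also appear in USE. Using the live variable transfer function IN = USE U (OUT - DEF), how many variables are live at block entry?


OUT - DEF: 18 - 5 = 13
|IN| = |USE| + |OUT - DEF| - |USE ∩ (OUT - DEF)| = 5 + 13 - 3 = 15

15


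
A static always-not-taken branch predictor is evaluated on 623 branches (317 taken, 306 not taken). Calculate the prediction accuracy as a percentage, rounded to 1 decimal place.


Predictor: always-not-taken
Correct predictions = 306
Accuracy = 306 / 623 * 100 = 49.1%

49.1


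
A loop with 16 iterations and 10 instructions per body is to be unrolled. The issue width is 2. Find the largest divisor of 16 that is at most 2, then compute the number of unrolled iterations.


Largest divisor of 16 <= 2 is 2
New iterations = 16 / 2 = 8

8


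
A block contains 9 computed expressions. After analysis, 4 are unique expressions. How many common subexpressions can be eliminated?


CSE count = total expressions - unique expressions
= 9 - 4 = 5

5


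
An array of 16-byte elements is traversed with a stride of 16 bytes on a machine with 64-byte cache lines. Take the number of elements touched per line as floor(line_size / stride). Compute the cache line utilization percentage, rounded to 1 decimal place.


Elements per cache line = floor(64 / 16) = 4
Bytes used = 4 * 16 = 64
Utilization = 64 / 64 * 100 = 100.0%

100.0


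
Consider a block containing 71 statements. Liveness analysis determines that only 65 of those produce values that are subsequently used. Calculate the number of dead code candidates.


Dead code = total statements - live definitions
= 71 - 65 = 6

6


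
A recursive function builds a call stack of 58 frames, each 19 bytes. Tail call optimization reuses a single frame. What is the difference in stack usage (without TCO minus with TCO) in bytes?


Without TCO: 58 * 19 = 1102 bytes
With TCO: reuse 1 frame = 19 bytes
Savings = 1102 - 19 = 1083

1083
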